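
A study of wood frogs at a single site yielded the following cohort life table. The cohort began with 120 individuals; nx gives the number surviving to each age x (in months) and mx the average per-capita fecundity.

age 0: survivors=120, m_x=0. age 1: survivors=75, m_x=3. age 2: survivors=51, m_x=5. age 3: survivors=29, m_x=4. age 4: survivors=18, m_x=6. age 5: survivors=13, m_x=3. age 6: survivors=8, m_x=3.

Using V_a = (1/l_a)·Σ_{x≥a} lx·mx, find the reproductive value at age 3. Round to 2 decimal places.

9.90

lx = nx/n0 = nx/120: 1, 0.625, 0.425, 0.24167…, 0.15, 0.10833…, 0.06667…
lx·mx for x ≥ 3: 0.966667…, 0.9, 0.325…, 0.2… → sum = 2.391667…
V_3 = 2.391667… / l_3 = 2.391667… / 0.241667… = 9.896552… → 9.90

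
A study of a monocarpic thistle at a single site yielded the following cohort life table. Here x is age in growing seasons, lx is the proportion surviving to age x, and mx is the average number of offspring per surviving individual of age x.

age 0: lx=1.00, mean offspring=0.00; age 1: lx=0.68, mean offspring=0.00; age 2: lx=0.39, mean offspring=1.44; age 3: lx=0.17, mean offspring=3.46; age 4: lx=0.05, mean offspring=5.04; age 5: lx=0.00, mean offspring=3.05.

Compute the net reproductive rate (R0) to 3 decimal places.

lx·mx by age: 0, 0, 0.5616, 0.5882, 0.252, 0
R0 = Σ lx·mx = 1.4018 → 1.402

1.402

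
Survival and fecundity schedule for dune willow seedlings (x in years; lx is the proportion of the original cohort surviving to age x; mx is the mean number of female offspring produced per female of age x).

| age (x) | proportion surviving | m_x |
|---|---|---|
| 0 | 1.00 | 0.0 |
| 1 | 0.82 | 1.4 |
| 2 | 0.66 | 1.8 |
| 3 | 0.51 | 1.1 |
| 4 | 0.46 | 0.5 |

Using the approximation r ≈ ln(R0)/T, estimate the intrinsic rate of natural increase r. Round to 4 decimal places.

R0 = Σ lx·mx = 0 + 1.148 + 1.188 + 0.561 + 0.23 = 3.127
Σ x·lx·mx = 6.127; T = 6.127/3.127 = 1.95939…
r ≈ ln(R0)/T = ln(3.127)/1.95939… = 0.581853… → 0.5819

0.5819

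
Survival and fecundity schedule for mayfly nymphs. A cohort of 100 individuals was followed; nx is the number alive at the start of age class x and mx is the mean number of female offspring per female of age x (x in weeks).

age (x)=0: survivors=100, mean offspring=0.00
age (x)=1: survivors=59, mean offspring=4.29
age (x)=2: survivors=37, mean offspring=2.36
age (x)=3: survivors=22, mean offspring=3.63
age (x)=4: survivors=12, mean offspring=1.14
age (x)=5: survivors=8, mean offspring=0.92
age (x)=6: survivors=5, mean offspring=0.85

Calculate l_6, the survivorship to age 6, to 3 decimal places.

l_6 = n_6/n_0 = 5/100 = 0.05 → 0.050

0.050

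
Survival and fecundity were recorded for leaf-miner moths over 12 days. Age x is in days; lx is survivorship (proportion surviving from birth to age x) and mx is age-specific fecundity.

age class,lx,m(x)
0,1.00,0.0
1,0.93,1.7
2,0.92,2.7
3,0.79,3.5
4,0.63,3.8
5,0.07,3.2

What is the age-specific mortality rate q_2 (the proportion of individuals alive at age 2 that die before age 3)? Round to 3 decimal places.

0.141

q_2 = (l_2 − l_3) / l_2 = (0.92 − 0.79) / 0.92
     = 0.13 / 0.92 = 0.141304… → 0.141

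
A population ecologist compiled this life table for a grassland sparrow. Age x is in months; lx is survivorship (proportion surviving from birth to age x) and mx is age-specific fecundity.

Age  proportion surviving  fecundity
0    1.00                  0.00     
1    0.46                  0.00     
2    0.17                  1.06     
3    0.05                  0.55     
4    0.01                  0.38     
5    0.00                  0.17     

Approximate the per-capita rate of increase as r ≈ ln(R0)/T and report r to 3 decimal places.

-0.717

R0 = Σ lx·mx = 0 + 0 + 0.1802 + 0.0275 + 0.0038 + 0 = 0.2115
Σ x·lx·mx = 0.4581; T = 0.4581/0.2115 = 2.16596…
r ≈ ln(R0)/T = ln(0.2115)/2.16596… = -0.71725… → -0.717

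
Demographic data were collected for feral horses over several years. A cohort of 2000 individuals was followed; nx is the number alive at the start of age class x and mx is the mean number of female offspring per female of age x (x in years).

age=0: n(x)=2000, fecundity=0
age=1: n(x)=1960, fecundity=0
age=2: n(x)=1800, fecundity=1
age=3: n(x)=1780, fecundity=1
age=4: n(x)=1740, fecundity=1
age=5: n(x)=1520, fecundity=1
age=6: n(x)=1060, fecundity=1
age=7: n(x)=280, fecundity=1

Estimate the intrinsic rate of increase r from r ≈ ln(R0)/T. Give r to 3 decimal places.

lx = nx/n0 = nx/2000: 1, 0.98, 0.9, 0.89, 0.87, 0.76, 0.53, 0.14
R0 = Σ lx·mx = 0 + 0 + 0.9 + 0.89 + 0.87 + 0.76 + 0.53 + 0.14 = 4.09
Σ x·lx·mx = 15.91; T = 15.91/4.09 = 3.88998…
r ≈ ln(R0)/T = ln(4.09)/3.88998… = 0.3621… → 0.362

0.362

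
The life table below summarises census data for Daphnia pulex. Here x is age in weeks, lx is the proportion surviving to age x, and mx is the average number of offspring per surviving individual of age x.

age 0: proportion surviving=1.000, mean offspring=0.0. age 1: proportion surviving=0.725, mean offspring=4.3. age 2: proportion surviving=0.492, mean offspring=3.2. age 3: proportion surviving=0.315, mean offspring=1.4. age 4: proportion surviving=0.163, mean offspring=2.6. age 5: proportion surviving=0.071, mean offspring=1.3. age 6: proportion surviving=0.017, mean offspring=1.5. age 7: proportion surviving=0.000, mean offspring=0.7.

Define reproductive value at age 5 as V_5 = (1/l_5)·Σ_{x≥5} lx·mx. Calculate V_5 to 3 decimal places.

lx·mx for x ≥ 5: 0.0923, 0.0255, 0 → sum = 0.1178
V_5 = 0.1178 / l_5 = 0.1178 / 0.071 = 1.659155… → 1.659

1.659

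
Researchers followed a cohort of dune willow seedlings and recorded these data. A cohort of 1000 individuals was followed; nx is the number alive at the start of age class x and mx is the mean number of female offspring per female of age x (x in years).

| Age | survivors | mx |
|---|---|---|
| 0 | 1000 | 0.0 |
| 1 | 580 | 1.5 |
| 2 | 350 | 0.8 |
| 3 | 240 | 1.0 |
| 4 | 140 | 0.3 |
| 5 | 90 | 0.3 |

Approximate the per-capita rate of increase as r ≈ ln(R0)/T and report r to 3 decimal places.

0.225

lx = nx/n0 = nx/1000: 1, 0.58, 0.35, 0.24, 0.14, 0.09
R0 = Σ lx·mx = 0 + 0.87 + 0.28 + 0.24 + 0.042 + 0.027 = 1.459
Σ x·lx·mx = 2.453; T = 2.453/1.459 = 1.68129…
r ≈ ln(R0)/T = ln(1.459)/1.68129… = 0.22468… → 0.225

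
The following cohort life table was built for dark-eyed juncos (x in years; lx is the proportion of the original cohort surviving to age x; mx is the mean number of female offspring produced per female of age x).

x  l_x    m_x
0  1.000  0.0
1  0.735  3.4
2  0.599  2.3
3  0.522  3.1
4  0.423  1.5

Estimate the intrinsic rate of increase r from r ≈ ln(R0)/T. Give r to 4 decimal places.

0.8787

R0 = Σ lx·mx = 0 + 2.499 + 1.3777 + 1.6182 + 0.6345 = 6.1294
Σ x·lx·mx = 12.647; T = 12.647/6.1294 = 2.06333…
r ≈ ln(R0)/T = ln(6.1294)/2.06333… = 0.878722… → 0.8787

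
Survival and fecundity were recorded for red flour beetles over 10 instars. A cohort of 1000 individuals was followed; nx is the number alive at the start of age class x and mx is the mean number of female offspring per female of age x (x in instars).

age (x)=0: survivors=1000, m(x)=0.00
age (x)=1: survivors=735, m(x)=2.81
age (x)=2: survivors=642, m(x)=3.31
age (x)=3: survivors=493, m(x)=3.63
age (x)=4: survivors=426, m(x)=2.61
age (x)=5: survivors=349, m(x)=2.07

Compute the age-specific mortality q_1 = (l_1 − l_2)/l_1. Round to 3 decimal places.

0.127

lx = nx/n0 = nx/1000: 1, 0.735, 0.642, 0.493, 0.426, 0.349
q_1 = (l_1 − l_2) / l_1 = (0.735 − 0.642) / 0.735
     = 0.093 / 0.735 = 0.126531… → 0.127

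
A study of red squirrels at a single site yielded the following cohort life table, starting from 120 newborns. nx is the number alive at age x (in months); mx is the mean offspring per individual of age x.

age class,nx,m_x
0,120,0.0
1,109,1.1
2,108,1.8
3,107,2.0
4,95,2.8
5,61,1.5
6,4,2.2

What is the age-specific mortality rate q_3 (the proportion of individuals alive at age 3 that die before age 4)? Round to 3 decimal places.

0.112

lx = nx/n0 = nx/120: 1, 0.90833…, 0.9, 0.89167…, 0.79167…, 0.50833…, 0.03333…
q_3 = (l_3 − l_4) / l_3 = (0.891667… − 0.791667…) / 0.891667…
     = 0.1… / 0.891667… = 0.11215… → 0.112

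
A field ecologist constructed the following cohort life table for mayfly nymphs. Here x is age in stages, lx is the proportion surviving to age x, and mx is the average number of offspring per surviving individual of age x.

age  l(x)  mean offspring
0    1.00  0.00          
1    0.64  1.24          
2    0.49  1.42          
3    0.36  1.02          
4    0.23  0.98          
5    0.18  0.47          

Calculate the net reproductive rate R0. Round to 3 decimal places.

lx·mx by age: 0, 0.7936, 0.6958, 0.3672, 0.2254, 0.0846
R0 = Σ lx·mx = 2.1666 → 2.167

2.167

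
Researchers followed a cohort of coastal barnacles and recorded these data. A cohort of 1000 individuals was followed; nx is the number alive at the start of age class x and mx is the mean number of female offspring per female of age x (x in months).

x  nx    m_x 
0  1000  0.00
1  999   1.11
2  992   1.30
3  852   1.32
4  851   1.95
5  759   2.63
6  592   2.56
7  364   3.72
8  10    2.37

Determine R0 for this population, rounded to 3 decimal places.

lx = nx/n0 = nx/1000: 1, 0.999, 0.992, 0.852, 0.851, 0.759, 0.592, 0.364, 0.01
lx·mx by age: 0, 1.10889, 1.2896, 1.12464, 1.65945, 1.99617, 1.51552, 1.35408, 0.0237
R0 = Σ lx·mx = 10.07205 → 10.072

10.072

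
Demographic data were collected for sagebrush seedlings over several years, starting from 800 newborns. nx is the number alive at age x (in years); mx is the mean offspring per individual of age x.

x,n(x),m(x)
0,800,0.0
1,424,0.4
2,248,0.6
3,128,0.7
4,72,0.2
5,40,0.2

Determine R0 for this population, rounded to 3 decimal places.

lx = nx/n0 = nx/800: 1, 0.53, 0.31, 0.16, 0.09, 0.05
lx·mx by age: 0, 0.212, 0.186, 0.112, 0.018, 0.01
R0 = Σ lx·mx = 0.538 → 0.538

0.538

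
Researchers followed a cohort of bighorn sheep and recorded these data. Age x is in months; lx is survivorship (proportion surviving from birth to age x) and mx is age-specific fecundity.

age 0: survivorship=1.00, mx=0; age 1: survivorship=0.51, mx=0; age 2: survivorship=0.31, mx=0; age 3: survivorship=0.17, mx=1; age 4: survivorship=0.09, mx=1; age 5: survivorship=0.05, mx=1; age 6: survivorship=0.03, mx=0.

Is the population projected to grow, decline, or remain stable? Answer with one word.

R0 = Σ lx·mx = 0 + 0 + 0 + 0.17 + 0.09 + 0.05 + 0 = 0.31
R0 < 1, so the population is declining.

declining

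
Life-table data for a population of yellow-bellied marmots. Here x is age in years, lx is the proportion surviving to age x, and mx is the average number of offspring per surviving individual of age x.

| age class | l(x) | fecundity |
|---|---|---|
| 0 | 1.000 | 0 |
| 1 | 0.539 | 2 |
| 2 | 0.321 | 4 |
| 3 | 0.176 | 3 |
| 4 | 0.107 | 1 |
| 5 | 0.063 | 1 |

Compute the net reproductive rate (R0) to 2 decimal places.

lx·mx by age: 0, 1.078, 1.284, 0.528, 0.107, 0.063
R0 = Σ lx·mx = 3.06 → 3.06

3.06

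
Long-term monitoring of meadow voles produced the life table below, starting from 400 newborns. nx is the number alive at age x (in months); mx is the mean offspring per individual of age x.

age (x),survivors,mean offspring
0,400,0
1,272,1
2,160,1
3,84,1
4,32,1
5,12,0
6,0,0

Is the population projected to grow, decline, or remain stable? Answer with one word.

lx = nx/n0 = nx/400: 1, 0.68, 0.4, 0.21, 0.08, 0.03, 0
R0 = Σ lx·mx = 0 + 0.68 + 0.4 + 0.21 + 0.08 + 0 + 0 = 1.37
R0 > 1, so the population is growing.

growing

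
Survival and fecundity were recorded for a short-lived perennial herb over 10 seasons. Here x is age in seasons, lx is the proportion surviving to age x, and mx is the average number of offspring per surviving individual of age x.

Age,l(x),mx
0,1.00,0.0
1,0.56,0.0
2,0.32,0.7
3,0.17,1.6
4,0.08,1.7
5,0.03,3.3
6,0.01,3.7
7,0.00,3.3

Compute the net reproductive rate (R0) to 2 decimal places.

lx·mx by age: 0, 0, 0.224, 0.272, 0.136, 0.099, 0.037, 0
R0 = Σ lx·mx = 0.768 → 0.77

0.77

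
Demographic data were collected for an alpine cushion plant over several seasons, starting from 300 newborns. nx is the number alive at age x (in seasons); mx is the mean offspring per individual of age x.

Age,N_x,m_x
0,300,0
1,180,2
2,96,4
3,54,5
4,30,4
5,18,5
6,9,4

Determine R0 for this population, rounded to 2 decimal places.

4.20

lx = nx/n0 = nx/300: 1, 0.6, 0.32, 0.18, 0.1, 0.06, 0.03
lx·mx by age: 0, 1.2, 1.28, 0.9, 0.4, 0.3, 0.12
R0 = Σ lx·mx = 4.2 → 4.20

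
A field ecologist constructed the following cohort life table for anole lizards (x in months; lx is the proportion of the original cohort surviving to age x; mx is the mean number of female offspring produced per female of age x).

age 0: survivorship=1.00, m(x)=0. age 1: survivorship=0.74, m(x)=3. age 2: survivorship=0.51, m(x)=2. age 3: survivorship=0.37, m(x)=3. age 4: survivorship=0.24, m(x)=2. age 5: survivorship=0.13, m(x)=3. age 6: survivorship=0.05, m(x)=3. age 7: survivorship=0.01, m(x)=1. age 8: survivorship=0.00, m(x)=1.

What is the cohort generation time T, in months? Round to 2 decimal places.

lx·mx: 0, 2.22, 1.02, 1.11, 0.48, 0.39, 0.15, 0.01, 0 → R0 = 5.38
x·lx·mx: 0, 2.22, 2.04, 3.33, 1.92, 1.95, 0.9, 0.07, 0 → Σ = 12.43
T = 12.43 / 5.38 = 2.310409… → 2.31

2.31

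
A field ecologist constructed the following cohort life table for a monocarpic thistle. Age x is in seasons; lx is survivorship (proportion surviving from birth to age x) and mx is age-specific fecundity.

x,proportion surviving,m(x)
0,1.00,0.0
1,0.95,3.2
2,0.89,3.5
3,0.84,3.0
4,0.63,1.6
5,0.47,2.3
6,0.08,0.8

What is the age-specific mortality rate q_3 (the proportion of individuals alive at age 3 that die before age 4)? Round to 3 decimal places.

0.250

q_3 = (l_3 − l_4) / l_3 = (0.84 − 0.63) / 0.84
     = 0.21 / 0.84 = 0.25 → 0.250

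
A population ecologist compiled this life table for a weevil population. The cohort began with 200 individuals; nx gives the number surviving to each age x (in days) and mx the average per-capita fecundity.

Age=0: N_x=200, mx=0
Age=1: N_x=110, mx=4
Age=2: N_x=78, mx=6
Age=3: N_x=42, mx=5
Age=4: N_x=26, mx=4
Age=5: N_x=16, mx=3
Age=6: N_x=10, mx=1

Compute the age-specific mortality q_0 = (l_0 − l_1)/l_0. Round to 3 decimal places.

lx = nx/n0 = nx/200: 1, 0.55, 0.39, 0.21, 0.13, 0.08, 0.05
q_0 = (l_0 − l_1) / l_0 = (1 − 0.55) / 1
     = 0.45 / 1 = 0.45 → 0.450

0.450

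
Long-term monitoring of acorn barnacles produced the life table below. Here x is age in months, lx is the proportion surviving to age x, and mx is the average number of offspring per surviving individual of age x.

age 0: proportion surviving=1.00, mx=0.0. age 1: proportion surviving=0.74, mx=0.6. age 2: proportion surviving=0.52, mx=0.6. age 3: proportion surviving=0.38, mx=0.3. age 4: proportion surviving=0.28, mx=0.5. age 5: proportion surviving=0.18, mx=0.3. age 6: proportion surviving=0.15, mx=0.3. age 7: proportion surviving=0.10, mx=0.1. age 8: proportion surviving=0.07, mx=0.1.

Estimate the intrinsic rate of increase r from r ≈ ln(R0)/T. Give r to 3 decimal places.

R0 = Σ lx·mx = 0 + 0.444 + 0.312 + 0.114 + 0.14 + 0.054 + 0.045 + 0.01 + 0.007 = 1.126
Σ x·lx·mx = 2.636; T = 2.636/1.126 = 2.34103…
r ≈ ln(R0)/T = ln(1.126)/2.34103… = 0.05069… → 0.051

0.051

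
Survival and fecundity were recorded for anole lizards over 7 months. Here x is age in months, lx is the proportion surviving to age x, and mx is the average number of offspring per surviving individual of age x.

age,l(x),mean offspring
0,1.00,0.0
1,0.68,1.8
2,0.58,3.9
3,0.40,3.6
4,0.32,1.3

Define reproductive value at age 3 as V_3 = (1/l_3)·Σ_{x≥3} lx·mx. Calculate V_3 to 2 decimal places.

4.64

lx·mx for x ≥ 3: 1.44, 0.416 → sum = 1.856
V_3 = 1.856 / l_3 = 1.856 / 0.4 = 4.64 → 4.64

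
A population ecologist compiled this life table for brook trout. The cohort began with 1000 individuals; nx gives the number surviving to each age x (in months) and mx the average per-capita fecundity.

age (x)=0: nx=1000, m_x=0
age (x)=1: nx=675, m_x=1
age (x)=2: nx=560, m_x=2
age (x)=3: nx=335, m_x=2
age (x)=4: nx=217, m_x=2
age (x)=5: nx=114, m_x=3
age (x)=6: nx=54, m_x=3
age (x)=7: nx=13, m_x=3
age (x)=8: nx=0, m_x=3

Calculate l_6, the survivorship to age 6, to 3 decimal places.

l_6 = n_6/n_0 = 54/1000 = 0.054 → 0.054

0.054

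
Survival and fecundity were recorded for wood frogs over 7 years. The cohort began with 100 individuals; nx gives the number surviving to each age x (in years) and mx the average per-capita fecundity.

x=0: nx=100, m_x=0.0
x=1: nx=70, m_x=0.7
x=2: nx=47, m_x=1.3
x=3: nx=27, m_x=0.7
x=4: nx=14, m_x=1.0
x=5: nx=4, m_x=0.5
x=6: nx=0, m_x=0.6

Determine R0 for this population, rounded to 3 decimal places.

lx = nx/n0 = nx/100: 1, 0.7, 0.47, 0.27, 0.14, 0.04, 0
lx·mx by age: 0, 0.49, 0.611, 0.189, 0.14, 0.02, 0
R0 = Σ lx·mx = 1.45 → 1.450

1.450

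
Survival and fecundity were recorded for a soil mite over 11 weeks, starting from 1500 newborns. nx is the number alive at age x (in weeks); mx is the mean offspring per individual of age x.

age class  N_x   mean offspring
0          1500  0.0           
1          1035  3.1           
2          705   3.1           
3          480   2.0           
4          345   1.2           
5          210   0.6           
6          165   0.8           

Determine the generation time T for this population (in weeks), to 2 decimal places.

lx = nx/n0 = nx/1500: 1, 0.69, 0.47, 0.32, 0.23, 0.14, 0.11
lx·mx: 0, 2.139, 1.457, 0.64, 0.276, 0.084, 0.088 → R0 = 4.684
x·lx·mx: 0, 2.139, 2.914, 1.92, 1.104, 0.42, 0.528 → Σ = 9.025
T = 9.025 / 4.684 = 1.926772… → 1.93

1.93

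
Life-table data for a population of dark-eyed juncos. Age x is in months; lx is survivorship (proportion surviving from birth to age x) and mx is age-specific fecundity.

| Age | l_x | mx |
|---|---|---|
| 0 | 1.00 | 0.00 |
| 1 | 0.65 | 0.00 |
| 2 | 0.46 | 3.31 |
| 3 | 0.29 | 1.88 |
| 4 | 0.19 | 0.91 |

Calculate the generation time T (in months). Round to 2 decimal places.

lx·mx: 0, 0, 1.5226, 0.5452, 0.1729 → R0 = 2.2407
x·lx·mx: 0, 0, 3.0452, 1.6356, 0.6916 → Σ = 5.3724
T = 5.3724 / 2.2407 = 2.397644… → 2.40

2.40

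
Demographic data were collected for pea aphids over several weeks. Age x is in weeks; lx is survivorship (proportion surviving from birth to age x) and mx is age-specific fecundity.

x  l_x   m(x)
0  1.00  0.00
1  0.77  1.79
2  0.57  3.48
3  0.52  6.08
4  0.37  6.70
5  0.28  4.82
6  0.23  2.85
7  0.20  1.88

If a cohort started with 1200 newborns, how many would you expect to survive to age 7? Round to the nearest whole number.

240

Expected survivors = N0 · l_7 = 1200 × 0.20 = 240 → 240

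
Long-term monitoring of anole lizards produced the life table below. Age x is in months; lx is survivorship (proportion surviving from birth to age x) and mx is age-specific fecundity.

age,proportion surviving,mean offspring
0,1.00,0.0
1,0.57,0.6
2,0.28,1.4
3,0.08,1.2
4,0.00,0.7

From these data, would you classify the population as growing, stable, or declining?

declining

R0 = Σ lx·mx = 0 + 0.342 + 0.392 + 0.096 + 0 = 0.83
R0 < 1, so the population is declining.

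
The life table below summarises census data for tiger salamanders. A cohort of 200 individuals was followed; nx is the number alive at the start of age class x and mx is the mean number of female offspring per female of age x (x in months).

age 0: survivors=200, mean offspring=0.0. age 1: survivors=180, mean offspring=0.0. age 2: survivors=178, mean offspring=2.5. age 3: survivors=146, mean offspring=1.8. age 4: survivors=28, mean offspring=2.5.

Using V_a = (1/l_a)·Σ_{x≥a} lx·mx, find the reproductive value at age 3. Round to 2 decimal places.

lx = nx/n0 = nx/200: 1, 0.9, 0.89, 0.73, 0.14
lx·mx for x ≥ 3: 1.314, 0.35 → sum = 1.664
V_3 = 1.664 / l_3 = 1.664 / 0.73 = 2.279452… → 2.28

2.28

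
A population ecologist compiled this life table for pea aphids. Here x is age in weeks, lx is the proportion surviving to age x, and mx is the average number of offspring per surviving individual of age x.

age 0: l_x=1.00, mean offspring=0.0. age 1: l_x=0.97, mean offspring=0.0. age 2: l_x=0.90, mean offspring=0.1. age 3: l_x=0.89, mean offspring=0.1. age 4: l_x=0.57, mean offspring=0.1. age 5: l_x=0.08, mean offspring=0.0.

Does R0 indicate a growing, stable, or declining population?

declining

R0 = Σ lx·mx = 0 + 0 + 0.09 + 0.089 + 0.057 + 0 = 0.236
R0 < 1, so the population is declining.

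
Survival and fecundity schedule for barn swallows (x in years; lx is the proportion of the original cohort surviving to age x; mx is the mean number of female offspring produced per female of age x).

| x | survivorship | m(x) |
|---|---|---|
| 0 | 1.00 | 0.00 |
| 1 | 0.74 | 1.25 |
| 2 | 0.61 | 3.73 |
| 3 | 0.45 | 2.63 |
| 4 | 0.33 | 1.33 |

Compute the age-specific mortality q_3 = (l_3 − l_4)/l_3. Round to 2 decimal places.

0.27

q_3 = (l_3 − l_4) / l_3 = (0.45 − 0.33) / 0.45
     = 0.12 / 0.45 = 0.266667… → 0.27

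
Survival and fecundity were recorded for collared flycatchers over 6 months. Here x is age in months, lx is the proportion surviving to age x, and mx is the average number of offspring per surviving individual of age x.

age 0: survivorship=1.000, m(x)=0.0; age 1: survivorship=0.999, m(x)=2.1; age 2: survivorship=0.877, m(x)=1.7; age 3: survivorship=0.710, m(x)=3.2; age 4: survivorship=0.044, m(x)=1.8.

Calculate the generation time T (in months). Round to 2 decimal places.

2.06

lx·mx: 0, 2.0979, 1.4909, 2.272, 0.0792 → R0 = 5.94
x·lx·mx: 0, 2.0979, 2.9818, 6.816, 0.3168 → Σ = 12.2125
T = 12.2125 / 5.94 = 2.055976… → 2.06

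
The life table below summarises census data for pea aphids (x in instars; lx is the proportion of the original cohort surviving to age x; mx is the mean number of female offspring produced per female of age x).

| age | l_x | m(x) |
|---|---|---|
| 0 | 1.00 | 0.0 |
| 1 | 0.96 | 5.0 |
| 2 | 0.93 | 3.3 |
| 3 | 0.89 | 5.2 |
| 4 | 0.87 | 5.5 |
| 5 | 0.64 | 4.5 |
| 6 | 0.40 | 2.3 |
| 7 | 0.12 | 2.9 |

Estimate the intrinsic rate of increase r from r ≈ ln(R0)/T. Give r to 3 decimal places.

R0 = Σ lx·mx = 0 + 4.8 + 3.069 + 4.628 + 4.785 + 2.88 + 0.92 + 0.348 = 21.43
Σ x·lx·mx = 66.318; T = 66.318/21.43 = 3.09463…
r ≈ ln(R0)/T = ln(21.43)/3.09463… = 0.99036… → 0.990

0.990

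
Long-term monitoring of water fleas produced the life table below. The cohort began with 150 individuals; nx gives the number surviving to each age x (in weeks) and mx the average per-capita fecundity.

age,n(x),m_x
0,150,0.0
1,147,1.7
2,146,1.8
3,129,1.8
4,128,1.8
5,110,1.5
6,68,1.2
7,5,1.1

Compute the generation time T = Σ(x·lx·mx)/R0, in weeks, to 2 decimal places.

3.05

lx = nx/n0 = nx/150: 1, 0.98, 0.97333…, 0.86, 0.85333…, 0.73333…, 0.45333…, 0.03333…
lx·mx: 0, 1.666, 1.752…, 1.548, 1.536…, 1.1…, 0.544…, 0.036667… → R0 = 8.182667…
x·lx·mx: 0, 1.666, 3.504…, 4.644, 6.144…, 5.5…, 3.264…, 0.256667… → Σ = 24.978667…
T = 24.978667… / 8.182667… = 3.052632… → 3.05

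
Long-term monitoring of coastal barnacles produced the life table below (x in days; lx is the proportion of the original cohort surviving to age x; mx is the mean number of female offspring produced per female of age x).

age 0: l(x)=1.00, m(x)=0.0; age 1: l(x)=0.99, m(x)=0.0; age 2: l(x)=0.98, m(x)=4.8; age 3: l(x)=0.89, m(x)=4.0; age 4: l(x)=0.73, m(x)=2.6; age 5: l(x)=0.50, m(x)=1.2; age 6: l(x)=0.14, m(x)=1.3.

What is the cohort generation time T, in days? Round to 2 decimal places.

2.90

lx·mx: 0, 0, 4.704, 3.56, 1.898, 0.6, 0.182 → R0 = 10.944
x·lx·mx: 0, 0, 9.408, 10.68, 7.592, 3, 1.092 → Σ = 31.772
T = 31.772 / 10.944 = 2.903143… → 2.90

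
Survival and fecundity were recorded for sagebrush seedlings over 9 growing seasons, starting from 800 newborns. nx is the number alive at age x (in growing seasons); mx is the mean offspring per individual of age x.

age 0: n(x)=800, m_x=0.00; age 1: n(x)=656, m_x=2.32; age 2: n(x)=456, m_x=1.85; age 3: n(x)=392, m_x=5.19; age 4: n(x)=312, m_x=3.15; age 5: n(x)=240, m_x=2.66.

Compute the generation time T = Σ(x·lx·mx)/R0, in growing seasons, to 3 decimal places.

lx = nx/n0 = nx/800: 1, 0.82, 0.57, 0.49, 0.39, 0.3
lx·mx: 0, 1.9024, 1.0545, 2.5431, 1.2285, 0.798 → R0 = 7.5265
x·lx·mx: 0, 1.9024, 2.109, 7.6293, 4.914, 3.99 → Σ = 20.5447
T = 20.5447 / 7.5265 = 2.729649… → 2.730

2.730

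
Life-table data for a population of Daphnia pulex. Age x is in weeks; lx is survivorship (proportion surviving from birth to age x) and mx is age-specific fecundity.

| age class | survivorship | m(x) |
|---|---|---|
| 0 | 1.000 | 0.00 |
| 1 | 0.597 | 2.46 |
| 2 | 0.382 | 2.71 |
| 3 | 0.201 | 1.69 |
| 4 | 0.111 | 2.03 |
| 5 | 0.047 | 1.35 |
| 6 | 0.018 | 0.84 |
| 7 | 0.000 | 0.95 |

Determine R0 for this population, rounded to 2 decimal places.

3.15

lx·mx by age: 0, 1.46862, 1.03522, 0.33969, 0.22533, 0.06345, 0.01512, 0
R0 = Σ lx·mx = 3.14743 → 3.15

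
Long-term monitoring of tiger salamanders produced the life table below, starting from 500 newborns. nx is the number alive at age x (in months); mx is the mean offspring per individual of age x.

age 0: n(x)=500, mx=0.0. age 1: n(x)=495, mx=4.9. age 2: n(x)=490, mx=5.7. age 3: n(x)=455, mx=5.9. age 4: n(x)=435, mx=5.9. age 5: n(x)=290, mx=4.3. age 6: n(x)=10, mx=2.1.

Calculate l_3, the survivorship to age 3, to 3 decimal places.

0.910

l_3 = n_3/n_0 = 455/500 = 0.91 → 0.910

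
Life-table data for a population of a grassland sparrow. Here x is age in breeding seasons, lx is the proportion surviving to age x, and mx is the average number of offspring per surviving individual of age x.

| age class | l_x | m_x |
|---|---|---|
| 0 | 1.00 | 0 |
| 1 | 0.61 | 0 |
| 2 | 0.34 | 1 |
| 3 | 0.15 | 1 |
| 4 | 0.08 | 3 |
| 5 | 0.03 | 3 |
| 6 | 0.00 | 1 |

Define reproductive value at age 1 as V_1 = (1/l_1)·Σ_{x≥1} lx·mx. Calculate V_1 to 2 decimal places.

lx·mx for x ≥ 1: 0, 0.34, 0.15, 0.24, 0.09, 0 → sum = 0.82
V_1 = 0.82 / l_1 = 0.82 / 0.61 = 1.344262… → 1.34

1.34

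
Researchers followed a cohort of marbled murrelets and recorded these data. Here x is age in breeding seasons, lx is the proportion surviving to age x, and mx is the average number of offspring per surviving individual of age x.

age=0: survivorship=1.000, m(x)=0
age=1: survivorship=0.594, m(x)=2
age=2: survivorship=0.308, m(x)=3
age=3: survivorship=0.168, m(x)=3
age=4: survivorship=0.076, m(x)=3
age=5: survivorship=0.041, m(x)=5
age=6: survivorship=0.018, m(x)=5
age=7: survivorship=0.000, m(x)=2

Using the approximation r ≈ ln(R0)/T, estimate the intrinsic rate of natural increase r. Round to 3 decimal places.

0.511

R0 = Σ lx·mx = 0 + 1.188 + 0.924 + 0.504 + 0.228 + 0.205 + 0.09 + 0 = 3.139
Σ x·lx·mx = 7.025; T = 7.025/3.139 = 2.23797…
r ≈ ln(R0)/T = ln(3.139)/2.23797… = 0.51113… → 0.511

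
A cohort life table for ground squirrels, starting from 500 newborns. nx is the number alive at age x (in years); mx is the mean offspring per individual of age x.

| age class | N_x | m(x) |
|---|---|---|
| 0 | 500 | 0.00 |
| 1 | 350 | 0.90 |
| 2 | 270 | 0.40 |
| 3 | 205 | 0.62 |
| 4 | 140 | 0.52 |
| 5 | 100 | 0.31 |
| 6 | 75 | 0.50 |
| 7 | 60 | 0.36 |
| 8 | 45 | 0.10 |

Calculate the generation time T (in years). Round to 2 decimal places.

lx = nx/n0 = nx/500: 1, 0.7, 0.54, 0.41, 0.28, 0.2, 0.15, 0.12, 0.09
lx·mx: 0, 0.63, 0.216, 0.2542, 0.1456, 0.062, 0.075, 0.0432, 0.009 → R0 = 1.435
x·lx·mx: 0, 0.63, 0.432, 0.7626, 0.5824, 0.31, 0.45, 0.3024, 0.072 → Σ = 3.5414
T = 3.5414 / 1.435 = 2.467875… → 2.47

2.47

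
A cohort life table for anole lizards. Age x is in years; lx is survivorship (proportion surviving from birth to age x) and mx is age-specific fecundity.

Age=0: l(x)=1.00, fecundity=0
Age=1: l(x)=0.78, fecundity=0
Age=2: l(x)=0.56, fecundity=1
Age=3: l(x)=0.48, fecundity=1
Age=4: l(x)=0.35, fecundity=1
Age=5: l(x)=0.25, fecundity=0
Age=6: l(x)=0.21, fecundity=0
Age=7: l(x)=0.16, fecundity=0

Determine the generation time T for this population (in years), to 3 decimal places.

lx·mx: 0, 0, 0.56, 0.48, 0.35, 0, 0, 0 → R0 = 1.39
x·lx·mx: 0, 0, 1.12, 1.44, 1.4, 0, 0, 0 → Σ = 3.96
T = 3.96 / 1.39 = 2.848921… → 2.849

2.849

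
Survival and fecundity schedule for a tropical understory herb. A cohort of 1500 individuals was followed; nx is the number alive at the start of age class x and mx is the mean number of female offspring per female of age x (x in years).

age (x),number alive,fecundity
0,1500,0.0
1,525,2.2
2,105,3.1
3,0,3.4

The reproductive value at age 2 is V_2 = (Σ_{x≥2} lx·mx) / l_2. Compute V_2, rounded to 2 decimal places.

lx = nx/n0 = nx/1500: 1, 0.35, 0.07, 0
lx·mx for x ≥ 2: 0.217, 0 → sum = 0.217
V_2 = 0.217 / l_2 = 0.217 / 0.07 = 3.1 → 3.10

3.10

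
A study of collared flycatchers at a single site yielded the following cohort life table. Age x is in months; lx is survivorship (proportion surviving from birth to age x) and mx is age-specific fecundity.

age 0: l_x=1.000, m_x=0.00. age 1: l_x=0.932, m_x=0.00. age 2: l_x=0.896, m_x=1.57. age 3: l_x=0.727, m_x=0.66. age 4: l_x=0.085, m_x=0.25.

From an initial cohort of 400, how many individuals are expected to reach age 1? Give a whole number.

373

Expected survivors = N0 · l_1 = 400 × 0.932 = 372.8 → 373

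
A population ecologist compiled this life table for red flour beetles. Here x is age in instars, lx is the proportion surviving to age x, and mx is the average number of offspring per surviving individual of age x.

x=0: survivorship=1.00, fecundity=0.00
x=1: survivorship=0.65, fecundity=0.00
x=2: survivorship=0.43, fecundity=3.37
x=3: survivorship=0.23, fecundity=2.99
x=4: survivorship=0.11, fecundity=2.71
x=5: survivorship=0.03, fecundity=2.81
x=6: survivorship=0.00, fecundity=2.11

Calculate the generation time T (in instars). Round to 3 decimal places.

lx·mx: 0, 0, 1.4491, 0.6877, 0.2981, 0.0843, 0 → R0 = 2.5192
x·lx·mx: 0, 0, 2.8982, 2.0631, 1.1924, 0.4215, 0 → Σ = 6.5752
T = 6.5752 / 2.5192 = 2.610035… → 2.610

2.610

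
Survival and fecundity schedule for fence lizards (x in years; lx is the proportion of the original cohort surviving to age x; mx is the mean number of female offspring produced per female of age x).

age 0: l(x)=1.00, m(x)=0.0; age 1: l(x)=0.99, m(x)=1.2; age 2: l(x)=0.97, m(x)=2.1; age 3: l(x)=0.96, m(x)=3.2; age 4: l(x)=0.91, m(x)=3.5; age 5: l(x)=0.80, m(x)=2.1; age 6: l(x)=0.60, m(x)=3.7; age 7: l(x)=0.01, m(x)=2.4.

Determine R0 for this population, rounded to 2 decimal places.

13.41

lx·mx by age: 0, 1.188, 2.037, 3.072, 3.185, 1.68, 2.22, 0.024
R0 = Σ lx·mx = 13.406 → 13.41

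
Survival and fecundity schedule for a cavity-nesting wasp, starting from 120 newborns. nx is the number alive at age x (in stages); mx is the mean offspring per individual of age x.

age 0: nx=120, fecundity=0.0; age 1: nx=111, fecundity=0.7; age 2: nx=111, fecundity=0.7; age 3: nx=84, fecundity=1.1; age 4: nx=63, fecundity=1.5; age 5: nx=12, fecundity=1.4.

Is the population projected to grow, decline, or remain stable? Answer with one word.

lx = nx/n0 = nx/120: 1, 0.925, 0.925, 0.7, 0.525, 0.1
R0 = Σ lx·mx = 0 + 0.6475 + 0.6475 + 0.77 + 0.7875 + 0.14 = 2.9925
R0 > 1, so the population is growing.

growing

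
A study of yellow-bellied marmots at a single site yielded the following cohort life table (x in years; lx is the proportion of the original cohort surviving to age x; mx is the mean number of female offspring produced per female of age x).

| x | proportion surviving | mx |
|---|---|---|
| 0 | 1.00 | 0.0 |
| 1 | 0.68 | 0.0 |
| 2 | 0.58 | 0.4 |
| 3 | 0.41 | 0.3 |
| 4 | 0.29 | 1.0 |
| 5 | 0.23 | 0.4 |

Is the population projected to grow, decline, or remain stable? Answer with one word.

declining

R0 = Σ lx·mx = 0 + 0 + 0.232 + 0.123 + 0.29 + 0.092 = 0.737
R0 < 1, so the population is declining.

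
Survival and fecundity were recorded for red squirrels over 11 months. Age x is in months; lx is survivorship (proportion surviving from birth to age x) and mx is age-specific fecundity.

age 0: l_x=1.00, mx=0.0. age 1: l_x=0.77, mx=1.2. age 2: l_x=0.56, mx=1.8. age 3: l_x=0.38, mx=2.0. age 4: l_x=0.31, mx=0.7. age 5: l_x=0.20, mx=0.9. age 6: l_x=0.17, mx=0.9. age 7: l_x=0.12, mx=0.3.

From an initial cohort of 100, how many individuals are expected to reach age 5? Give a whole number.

Expected survivors = N0 · l_5 = 100 × 0.20 = 20 → 20

20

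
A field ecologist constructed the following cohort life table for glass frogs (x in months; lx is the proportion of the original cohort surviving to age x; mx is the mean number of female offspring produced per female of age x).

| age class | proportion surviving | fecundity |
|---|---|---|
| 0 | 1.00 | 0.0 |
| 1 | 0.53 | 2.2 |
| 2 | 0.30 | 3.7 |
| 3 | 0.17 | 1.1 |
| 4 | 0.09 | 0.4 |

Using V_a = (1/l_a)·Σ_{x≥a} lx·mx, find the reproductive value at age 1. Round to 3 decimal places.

4.715

lx·mx for x ≥ 1: 1.166, 1.11, 0.187, 0.036 → sum = 2.499
V_1 = 2.499 / l_1 = 2.499 / 0.53 = 4.715094… → 4.715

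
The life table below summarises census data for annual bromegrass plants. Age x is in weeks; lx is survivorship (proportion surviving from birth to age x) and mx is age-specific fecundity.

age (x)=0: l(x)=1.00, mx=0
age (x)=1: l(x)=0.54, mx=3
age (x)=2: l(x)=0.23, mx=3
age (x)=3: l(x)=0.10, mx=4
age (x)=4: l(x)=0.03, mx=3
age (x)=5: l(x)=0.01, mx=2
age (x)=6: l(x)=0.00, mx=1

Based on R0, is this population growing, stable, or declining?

R0 = Σ lx·mx = 0 + 1.62 + 0.69 + 0.4 + 0.09 + 0.02 + 0 = 2.82
R0 > 1, so the population is growing.

growing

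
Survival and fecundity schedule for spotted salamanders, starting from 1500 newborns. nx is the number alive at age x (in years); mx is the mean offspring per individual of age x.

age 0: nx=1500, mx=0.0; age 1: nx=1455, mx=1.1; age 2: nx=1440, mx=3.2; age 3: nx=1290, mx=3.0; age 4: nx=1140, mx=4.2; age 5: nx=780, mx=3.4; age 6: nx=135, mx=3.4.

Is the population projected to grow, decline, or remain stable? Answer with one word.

lx = nx/n0 = nx/1500: 1, 0.97, 0.96, 0.86, 0.76, 0.52, 0.09
R0 = Σ lx·mx = 0 + 1.067 + 3.072 + 2.58 + 3.192 + 1.768 + 0.306 = 11.985
R0 > 1, so the population is growing.

growing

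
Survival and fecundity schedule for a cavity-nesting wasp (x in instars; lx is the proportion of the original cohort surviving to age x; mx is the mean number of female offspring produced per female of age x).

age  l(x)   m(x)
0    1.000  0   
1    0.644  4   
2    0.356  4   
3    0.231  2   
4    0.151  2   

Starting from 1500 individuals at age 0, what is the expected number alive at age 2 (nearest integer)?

Expected survivors = N0 · l_2 = 1500 × 0.356 = 534 → 534

534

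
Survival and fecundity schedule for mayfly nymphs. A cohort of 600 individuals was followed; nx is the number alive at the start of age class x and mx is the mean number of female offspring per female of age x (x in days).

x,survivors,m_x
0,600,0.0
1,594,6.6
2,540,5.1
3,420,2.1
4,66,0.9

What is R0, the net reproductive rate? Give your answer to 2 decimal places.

lx = nx/n0 = nx/600: 1, 0.99, 0.9, 0.7, 0.11
lx·mx by age: 0, 6.534, 4.59, 1.47, 0.099
R0 = Σ lx·mx = 12.693 → 12.69

12.69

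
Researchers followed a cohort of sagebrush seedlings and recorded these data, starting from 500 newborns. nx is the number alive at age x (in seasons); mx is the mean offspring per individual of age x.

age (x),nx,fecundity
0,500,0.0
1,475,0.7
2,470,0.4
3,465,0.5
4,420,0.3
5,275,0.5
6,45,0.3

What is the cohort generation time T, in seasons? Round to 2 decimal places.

2.60

lx = nx/n0 = nx/500: 1, 0.95, 0.94, 0.93, 0.84, 0.55, 0.09
lx·mx: 0, 0.665, 0.376, 0.465, 0.252, 0.275, 0.027 → R0 = 2.06
x·lx·mx: 0, 0.665, 0.752, 1.395, 1.008, 1.375, 0.162 → Σ = 5.357
T = 5.357 / 2.06 = 2.600485… → 2.60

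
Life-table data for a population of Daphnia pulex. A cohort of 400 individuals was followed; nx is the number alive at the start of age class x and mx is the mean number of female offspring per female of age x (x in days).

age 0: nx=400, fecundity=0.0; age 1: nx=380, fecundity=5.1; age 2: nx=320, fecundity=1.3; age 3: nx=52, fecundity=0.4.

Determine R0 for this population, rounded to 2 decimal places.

lx = nx/n0 = nx/400: 1, 0.95, 0.8, 0.13
lx·mx by age: 0, 4.845, 1.04, 0.052
R0 = Σ lx·mx = 5.937 → 5.94

5.94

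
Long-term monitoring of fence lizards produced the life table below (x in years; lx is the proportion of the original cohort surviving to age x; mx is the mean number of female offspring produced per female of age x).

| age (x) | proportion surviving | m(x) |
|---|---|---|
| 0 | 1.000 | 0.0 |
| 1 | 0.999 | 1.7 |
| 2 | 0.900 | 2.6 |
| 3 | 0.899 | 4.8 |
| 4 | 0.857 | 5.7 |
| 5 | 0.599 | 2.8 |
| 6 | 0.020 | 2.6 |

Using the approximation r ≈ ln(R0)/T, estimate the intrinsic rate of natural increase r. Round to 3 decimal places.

R0 = Σ lx·mx = 0 + 1.6983 + 2.34 + 4.3152 + 4.8849 + 1.6772 + 0.052 = 14.9676
Σ x·lx·mx = 47.5615; T = 47.5615/14.9676 = 3.17763…
r ≈ ln(R0)/T = ln(14.9676)/3.17763… = 0.85154… → 0.852

0.852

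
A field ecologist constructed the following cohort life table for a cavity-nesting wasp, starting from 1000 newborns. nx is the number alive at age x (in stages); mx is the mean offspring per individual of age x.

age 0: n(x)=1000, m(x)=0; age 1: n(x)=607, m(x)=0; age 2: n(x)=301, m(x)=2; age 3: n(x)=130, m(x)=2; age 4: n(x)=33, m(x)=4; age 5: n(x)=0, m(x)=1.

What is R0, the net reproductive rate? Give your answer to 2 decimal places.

0.99

lx = nx/n0 = nx/1000: 1, 0.607, 0.301, 0.13, 0.033, 0
lx·mx by age: 0, 0, 0.602, 0.26, 0.132, 0
R0 = Σ lx·mx = 0.994 → 0.99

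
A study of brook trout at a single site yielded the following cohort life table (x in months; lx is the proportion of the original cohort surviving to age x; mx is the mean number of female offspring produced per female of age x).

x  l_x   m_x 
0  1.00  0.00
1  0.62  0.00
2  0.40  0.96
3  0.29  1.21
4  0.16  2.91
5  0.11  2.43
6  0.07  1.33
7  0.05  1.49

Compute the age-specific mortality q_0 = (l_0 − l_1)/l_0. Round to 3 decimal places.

0.380

q_0 = (l_0 − l_1) / l_0 = (1 − 0.62) / 1
     = 0.38 / 1 = 0.38 → 0.380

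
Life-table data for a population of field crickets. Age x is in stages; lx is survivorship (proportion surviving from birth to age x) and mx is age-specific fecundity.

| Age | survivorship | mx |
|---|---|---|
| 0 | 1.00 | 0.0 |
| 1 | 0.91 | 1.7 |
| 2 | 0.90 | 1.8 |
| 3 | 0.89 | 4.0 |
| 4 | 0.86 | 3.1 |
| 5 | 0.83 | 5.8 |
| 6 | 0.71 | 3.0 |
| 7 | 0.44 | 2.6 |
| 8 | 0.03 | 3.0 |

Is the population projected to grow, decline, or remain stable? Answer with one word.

R0 = Σ lx·mx = 0 + 1.547 + 1.62 + 3.56 + 2.666 + 4.814 + 2.13 + 1.144 + 0.09 = 17.571
R0 > 1, so the population is growing.

growing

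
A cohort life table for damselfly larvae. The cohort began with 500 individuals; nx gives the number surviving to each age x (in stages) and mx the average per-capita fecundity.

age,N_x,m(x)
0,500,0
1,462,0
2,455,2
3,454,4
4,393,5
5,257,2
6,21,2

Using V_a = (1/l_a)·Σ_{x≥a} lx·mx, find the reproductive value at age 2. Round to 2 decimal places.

lx = nx/n0 = nx/500: 1, 0.924, 0.91, 0.908, 0.786, 0.514, 0.042
lx·mx for x ≥ 2: 1.82, 3.632, 3.93, 1.028, 0.084 → sum = 10.494
V_2 = 10.494 / l_2 = 10.494 / 0.91 = 11.531868… → 11.53

11.53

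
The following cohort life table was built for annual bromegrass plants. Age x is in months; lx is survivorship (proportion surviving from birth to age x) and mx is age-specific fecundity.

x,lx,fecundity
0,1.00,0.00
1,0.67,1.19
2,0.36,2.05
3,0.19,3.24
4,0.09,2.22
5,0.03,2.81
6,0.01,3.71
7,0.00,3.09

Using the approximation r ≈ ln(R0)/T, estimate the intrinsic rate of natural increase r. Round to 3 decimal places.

R0 = Σ lx·mx = 0 + 0.7973 + 0.738 + 0.6156 + 0.1998 + 0.0843 + 0.0371 + 0 = 2.4721
Σ x·lx·mx = 5.5634; T = 5.5634/2.4721 = 2.25048…
r ≈ ln(R0)/T = ln(2.4721)/2.25048… = 0.40217… → 0.402

0.402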